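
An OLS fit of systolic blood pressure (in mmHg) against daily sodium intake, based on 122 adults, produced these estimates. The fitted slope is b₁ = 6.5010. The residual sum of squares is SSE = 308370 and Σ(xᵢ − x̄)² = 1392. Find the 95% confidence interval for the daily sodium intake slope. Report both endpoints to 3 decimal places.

(3.811, 9.191)

MSE = SSE/(n − 2) = 308370/120 = 2569.75.
SE(b₁) = √(MSE/Sₓₓ) = √(2569.75/1392) = 1.35871.
df = n − 2 = 120.
t* = t_{0.025, 120} = 1.97993.
Margin = t* × SE = 1.97993 × 1.35871 = 2.69015.
CI: 6.5010 ± 2.69015 → (3.811, 9.191).
With 95% confidence, each one-unit increase in daily sodium intake is associated with a change of between 3.811 and 9.191 mmHg in systolic blood pressure.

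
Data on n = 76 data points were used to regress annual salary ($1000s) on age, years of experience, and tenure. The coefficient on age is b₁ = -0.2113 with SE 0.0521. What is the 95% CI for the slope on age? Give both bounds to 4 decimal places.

(-0.3152, -0.1074)

df = n − k − 1 = 76 − 3 − 1 = 72.
t* = t_{0.025, 72} = 1.993464.
Margin = t* × SE = 1.993464 × 0.0521 = 0.103859.
CI: -0.2113 ± 0.103859 → (-0.3152, -0.1074).
With 95% confidence, each one-unit increase in age is associated with a change of between -0.3152 and -0.1074 $1000s in annual salary, holding the other predictors fixed.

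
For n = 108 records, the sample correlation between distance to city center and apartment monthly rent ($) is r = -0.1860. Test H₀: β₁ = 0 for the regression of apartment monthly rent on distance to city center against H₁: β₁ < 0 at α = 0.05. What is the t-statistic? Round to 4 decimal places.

t = r·√(n − 2)/√(1 − r²) = -0.1860·√106/√0.965404 = -1.9490.
df = n − 2 = 106.
One-sided p ≈ 0.0270, which is < 0.05, so reject H₀.
There is evidence of a linear association between distance to city center and apartment monthly rent.

t = -1.9490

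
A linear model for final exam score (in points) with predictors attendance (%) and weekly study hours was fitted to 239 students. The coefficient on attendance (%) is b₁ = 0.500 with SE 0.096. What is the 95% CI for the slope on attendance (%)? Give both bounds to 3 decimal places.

df = n − k − 1 = 239 − 2 − 1 = 236.
t* = t_{0.025, 236} = 1.970067.
Margin = t* × SE = 1.970067 × 0.096 = 0.18913.
CI: 0.500 ± 0.18913 → (0.311, 0.689).
With 95% confidence, each one-unit increase in attendance (%) is associated with a change of between 0.311 and 0.689 points in final exam score, holding the other predictors fixed.

(0.311, 0.689)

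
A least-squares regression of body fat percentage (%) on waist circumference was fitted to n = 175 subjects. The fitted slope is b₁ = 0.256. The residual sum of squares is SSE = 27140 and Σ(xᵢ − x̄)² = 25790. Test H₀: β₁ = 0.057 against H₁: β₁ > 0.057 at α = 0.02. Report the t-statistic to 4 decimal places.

t = 2.5515

MSE = SSE/(n − 2) = 27140/173 = 156.879.
SE(b₁) = √(MSE/Sₓₓ) = √(156.879/25790) = 0.0779931.
t = (0.256 − 0.057) / 0.0779931 = 2.5515.
df = n − 2 = 173.
One-sided p ≈ 0.0058, which is < 0.02, so reject H₀.
There is evidence that the true slope on waist circumference exceeds 0.057 % per unit.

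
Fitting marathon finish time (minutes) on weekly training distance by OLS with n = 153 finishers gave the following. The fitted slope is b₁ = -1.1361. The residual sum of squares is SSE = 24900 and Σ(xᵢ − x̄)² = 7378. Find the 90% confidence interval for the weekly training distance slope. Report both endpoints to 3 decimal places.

(-1.384, -0.889)

MSE = SSE/(n − 2) = 24900/151 = 164.901.
SE(b₁) = √(MSE/Sₓₓ) = √(164.901/7378) = 0.1495.
df = n − 2 = 151.
t* = t_{0.05, 151} = 1.655007.
Margin = t* × SE = 1.655007 × 0.1495 = 0.24742.
CI: -1.1361 ± 0.24742 → (-1.384, -0.889).
With 90% confidence, each one-unit increase in weekly training distance is associated with a change of between -1.384 and -0.889 minutes in marathon finish time.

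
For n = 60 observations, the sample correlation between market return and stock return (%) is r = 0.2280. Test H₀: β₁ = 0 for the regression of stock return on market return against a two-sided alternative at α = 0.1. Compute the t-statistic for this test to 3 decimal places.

t = 1.783

t = r·√(n − 2)/√(1 − r²) = 0.2280·√58/√0.948016 = 1.783.
df = n − 2 = 58.
Two-sided p ≈ 0.0798, which is < 0.1, so reject H₀.
There is evidence of a linear association between market return and stock return.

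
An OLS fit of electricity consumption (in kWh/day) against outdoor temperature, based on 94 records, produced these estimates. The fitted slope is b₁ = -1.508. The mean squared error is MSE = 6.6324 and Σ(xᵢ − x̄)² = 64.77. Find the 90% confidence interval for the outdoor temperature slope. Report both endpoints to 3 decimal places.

SE(b₁) = √(MSE/Sₓₓ) = √(6.6324/64.77) = 0.319999.
df = n − 2 = 92.
t* = t_{0.05, 92} = 1.661585.
Margin = t* × SE = 1.661585 × 0.319999 = 0.53171.
CI: -1.508 ± 0.53171 → (-2.040, -0.976).
With 90% confidence, each one-unit increase in outdoor temperature is associated with a change of between -2.040 and -0.976 kWh/day in electricity consumption.

(-2.040, -0.976)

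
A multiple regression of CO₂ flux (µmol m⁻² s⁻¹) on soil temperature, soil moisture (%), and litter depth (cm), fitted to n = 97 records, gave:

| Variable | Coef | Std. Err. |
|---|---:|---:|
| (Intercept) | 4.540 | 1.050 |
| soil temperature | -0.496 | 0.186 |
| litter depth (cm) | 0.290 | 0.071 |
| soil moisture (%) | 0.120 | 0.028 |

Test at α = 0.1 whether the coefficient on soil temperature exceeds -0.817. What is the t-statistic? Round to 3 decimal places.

t = 1.726

Read off: b = -0.496, SE = 0.186 for soil temperature.
H₀: β₁ = -0.817 vs H₁: β₁ > -0.817.
t = (-0.496 − (-0.817)) / 0.186 = 1.726.
df = n − k − 1 = 97 − 3 − 1 = 93.
One-sided p ≈ 0.0439, which is < 0.1, so reject H₀.
There is evidence that the true slope on soil temperature exceeds -0.817 µmol m⁻² s⁻¹ per unit, holding the other predictors fixed.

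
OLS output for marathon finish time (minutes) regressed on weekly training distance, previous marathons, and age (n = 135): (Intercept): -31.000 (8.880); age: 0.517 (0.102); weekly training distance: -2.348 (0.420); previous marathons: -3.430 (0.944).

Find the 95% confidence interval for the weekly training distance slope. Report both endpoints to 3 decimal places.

(-3.179, -1.517)

Read off: b = -2.348, SE = 0.420 for weekly training distance.
df = n − k − 1 = 135 − 3 − 1 = 131.
t* = t_{0.025, 131} = 1.978239.
Margin = t* × SE = 1.978239 × 0.420 = 0.83086.
CI: -2.348 ± 0.83086 → (-3.179, -1.517).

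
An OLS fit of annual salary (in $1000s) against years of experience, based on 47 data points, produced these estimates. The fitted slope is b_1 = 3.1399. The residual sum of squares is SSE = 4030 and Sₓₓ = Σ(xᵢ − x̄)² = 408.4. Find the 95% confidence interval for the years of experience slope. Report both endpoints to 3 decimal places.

(2.197, 4.083)

MSE = SSE/(n − 2) = 4030/45 = 89.5556.
SE(b_1) = √(MSE/Sₓₓ) = √(89.5556/408.4) = 0.468278.
df = n − 2 = 45.
t* = t_{0.025, 45} = 2.014103.
Margin = t* × SE = 2.014103 × 0.468278 = 0.94316.
CI: 3.1399 ± 0.94316 → (2.197, 4.083).
With 95% confidence, each one-unit increase in years of experience is associated with a change of between 2.197 and 4.083 $1000s in annual salary.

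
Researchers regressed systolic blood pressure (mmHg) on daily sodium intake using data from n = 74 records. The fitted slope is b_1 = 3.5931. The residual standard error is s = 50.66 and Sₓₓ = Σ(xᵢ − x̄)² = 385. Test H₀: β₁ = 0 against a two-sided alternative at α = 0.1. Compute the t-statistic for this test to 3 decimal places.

SE(b_1) = s/√Sₓₓ = 50.66/√385 = 2.58187.
t = 3.5931 / 2.58187 = 1.392.
df = n − 2 = 72.
Two-sided p ≈ 0.1683, which is ≥ 0.1, so fail to reject H₀.
The data do not give significant evidence of an association between daily sodium intake and systolic blood pressure.

t = 1.392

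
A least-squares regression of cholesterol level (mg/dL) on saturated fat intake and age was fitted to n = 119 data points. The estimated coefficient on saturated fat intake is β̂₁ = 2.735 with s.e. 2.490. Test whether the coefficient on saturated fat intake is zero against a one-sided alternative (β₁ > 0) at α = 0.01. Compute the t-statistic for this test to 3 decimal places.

H₀: β₁ = 0 vs H₁: β₁ > 0.
t = (β̂₁ − β₁⁰)/SE = 2.735 / 2.490 = 1.098.
df = n − k − 1 = 119 − 2 − 1 = 116.
One-sided p ≈ 0.1372, which is ≥ 0.01, so fail to reject H₀.
The data do not give significant evidence that the true slope on saturated fat intake is positive, holding the other predictors fixed.

t = 1.098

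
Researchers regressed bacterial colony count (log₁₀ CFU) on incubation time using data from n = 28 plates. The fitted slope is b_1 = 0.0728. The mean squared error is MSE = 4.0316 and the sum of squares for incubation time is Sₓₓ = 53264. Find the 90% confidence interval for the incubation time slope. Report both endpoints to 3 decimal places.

(0.058, 0.088)

SE(b_1) = √(MSE/Sₓₓ) = √(4.0316/53264) = 0.00870005.
df = n − 2 = 26.
t* = t_{0.05, 26} = 1.705618.
Margin = t* × SE = 1.705618 × 0.00870005 = 0.01484.
CI: 0.0728 ± 0.01484 → (0.058, 0.088).
With 90% confidence, each one-unit increase in incubation time is associated with a change of between 0.058 and 0.088 log₁₀ CFU in bacterial colony count.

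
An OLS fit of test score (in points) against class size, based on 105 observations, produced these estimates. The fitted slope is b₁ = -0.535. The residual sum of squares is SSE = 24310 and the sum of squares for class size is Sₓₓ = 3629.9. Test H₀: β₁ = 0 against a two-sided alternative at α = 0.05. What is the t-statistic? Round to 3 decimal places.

MSE = SSE/(n − 2) = 24310/103 = 236.019.
SE(b₁) = √(MSE/Sₓₓ) = √(236.019/3629.9) = 0.254992.
t = -0.535 / 0.254992 = -2.098.
df = n − 2 = 103.
Two-sided p ≈ 0.0383, which is < 0.05, so reject H₀.
There is evidence that class size is associated with test score.

t = -2.098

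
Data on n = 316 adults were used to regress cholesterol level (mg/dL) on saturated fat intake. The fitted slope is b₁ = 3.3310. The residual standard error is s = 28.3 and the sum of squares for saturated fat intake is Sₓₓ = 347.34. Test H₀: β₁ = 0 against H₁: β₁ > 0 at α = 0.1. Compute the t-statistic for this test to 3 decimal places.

SE(b₁) = s/√Sₓₓ = 28.3/√347.34 = 1.51848.
t = 3.3310 / 1.51848 = 2.194.
df = n − 2 = 314.
One-sided p ≈ 0.0145, which is < 0.1, so reject H₀.
There is evidence that the true slope on saturated fat intake is positive.

t = 2.194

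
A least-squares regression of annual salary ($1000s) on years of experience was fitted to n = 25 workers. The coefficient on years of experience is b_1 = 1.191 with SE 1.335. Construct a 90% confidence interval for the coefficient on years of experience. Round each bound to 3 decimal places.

df = n − 2 = 25 − 2 = 23.
t* = t_{0.05, 23} = 1.713872.
Margin = t* × SE = 1.713872 × 1.335 = 2.28802.
CI: 1.191 ± 2.28802 → (-1.097, 3.479).
With 90% confidence, each one-unit increase in years of experience is associated with a change of between -1.097 and 3.479 $1000s in annual salary.

(-1.097, 3.479)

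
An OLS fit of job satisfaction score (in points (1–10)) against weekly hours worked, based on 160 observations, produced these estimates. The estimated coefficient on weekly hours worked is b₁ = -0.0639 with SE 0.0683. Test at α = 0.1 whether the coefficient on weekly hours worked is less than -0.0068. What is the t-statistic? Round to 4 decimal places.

H₀: β₁ = -0.0068 vs H₁: β₁ < -0.0068.
t = (b₁ − β₁⁰)/SE = (-0.0639 − (-0.0068)) / 0.0683 = -0.8360.
df = n − 2 = 160 − 2 = 158.
One-sided p ≈ 0.2022, which is ≥ 0.1, so fail to reject H₀.
The data do not give significant evidence that the true slope on weekly hours worked is below -0.0068 points (1–10) per unit.

t = -0.8360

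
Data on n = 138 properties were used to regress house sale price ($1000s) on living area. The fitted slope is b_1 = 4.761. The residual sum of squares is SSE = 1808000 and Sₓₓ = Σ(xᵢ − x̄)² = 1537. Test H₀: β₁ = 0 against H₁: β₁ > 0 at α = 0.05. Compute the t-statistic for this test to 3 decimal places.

MSE = SSE/(n − 2) = 1808000/136 = 13294.1.
SE(b_1) = √(MSE/Sₓₓ) = √(13294.1/1537) = 2.94099.
t = 4.761 / 2.94099 = 1.619.
df = n − 2 = 136.
One-sided p ≈ 0.0539, which is ≥ 0.05, so fail to reject H₀.
The data do not give significant evidence that the true slope on living area is positive.

t = 1.619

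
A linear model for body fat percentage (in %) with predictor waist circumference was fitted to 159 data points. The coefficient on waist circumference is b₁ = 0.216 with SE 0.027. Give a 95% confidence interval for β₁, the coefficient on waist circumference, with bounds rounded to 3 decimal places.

(0.163, 0.269)

df = n − 2 = 159 − 2 = 157.
t* = t_{0.025, 157} = 1.975189.
Margin = t* × SE = 1.975189 × 0.027 = 0.05333.
CI: 0.216 ± 0.05333 → (0.163, 0.269).
With 95% confidence, each one-unit increase in waist circumference is associated with a change of between 0.163 and 0.269 % in body fat percentage.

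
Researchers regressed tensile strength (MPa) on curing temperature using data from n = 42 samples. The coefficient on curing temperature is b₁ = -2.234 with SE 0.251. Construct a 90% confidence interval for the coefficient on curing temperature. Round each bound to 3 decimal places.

df = n − 2 = 42 − 2 = 40.
t* = t_{0.05, 40} = 1.683851.
Margin = t* × SE = 1.683851 × 0.251 = 0.42265.
CI: -2.234 ± 0.42265 → (-2.657, -1.811).
With 90% confidence, each one-unit increase in curing temperature is associated with a change of between -2.657 and -1.811 MPa in tensile strength.

(-2.657, -1.811)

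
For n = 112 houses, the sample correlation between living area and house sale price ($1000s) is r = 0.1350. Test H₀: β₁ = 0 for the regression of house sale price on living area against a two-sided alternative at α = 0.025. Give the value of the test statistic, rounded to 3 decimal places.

t = 1.429

t = r·√(n − 2)/√(1 − r²) = 0.1350·√110/√0.981775 = 1.429.
df = n − 2 = 110.
Two-sided p ≈ 0.1558, which is ≥ 0.025, so fail to reject H₀.
The data do not give significant evidence of a linear association between living area and house sale price.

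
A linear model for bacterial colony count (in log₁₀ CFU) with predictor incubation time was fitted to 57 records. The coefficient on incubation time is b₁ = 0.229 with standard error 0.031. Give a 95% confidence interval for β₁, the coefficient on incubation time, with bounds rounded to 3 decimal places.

df = n − 2 = 57 − 2 = 55.
t* = t_{0.025, 55} = 2.004045.
Margin = t* × SE = 2.004045 × 0.031 = 0.06213.
CI: 0.229 ± 0.06213 → (0.167, 0.291).
With 95% confidence, each one-unit increase in incubation time is associated with a change of between 0.167 and 0.291 log₁₀ CFU in bacterial colony count.

(0.167, 0.291)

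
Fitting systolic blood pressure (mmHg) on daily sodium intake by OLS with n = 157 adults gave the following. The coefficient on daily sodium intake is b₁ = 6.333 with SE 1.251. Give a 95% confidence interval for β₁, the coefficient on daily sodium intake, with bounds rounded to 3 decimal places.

(3.862, 8.804)

df = n − 2 = 157 − 2 = 155.
t* = t_{0.025, 155} = 1.975387.
Margin = t* × SE = 1.975387 × 1.251 = 2.47121.
CI: 6.333 ± 2.47121 → (3.862, 8.804).
With 95% confidence, each one-unit increase in daily sodium intake is associated with a change of between 3.862 and 8.804 mmHg in systolic blood pressure.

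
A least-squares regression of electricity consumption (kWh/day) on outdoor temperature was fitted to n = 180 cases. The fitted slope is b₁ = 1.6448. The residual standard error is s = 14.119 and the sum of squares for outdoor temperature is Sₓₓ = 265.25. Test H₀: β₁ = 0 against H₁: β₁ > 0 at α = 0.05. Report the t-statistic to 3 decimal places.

t = 1.897

SE(b₁) = s/√Sₓₓ = 14.119/√265.25 = 0.866914.
t = 1.6448 / 0.866914 = 1.897.
df = n − 2 = 178.
One-sided p ≈ 0.0297, which is < 0.05, so reject H₀.
There is evidence that the true slope on outdoor temperature is positive.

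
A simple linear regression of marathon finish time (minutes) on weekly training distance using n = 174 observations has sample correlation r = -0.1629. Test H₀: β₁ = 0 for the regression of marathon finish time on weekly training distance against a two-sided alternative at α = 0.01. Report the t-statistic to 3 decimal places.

t = r·√(n − 2)/√(1 − r²) = -0.1629·√172/√0.973464 = -2.165.
df = n − 2 = 172.
Two-sided p ≈ 0.0317, which is ≥ 0.01, so fail to reject H₀.
The data do not give significant evidence of a linear association between weekly training distance and marathon finish time.

t = -2.165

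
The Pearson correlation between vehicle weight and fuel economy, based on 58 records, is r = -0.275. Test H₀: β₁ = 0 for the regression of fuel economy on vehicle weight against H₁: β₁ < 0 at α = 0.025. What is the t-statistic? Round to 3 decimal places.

t = -2.140

t = r·√(n − 2)/√(1 − r²) = -0.275·√56/√0.924375 = -2.140.
df = n − 2 = 56.
One-sided p ≈ 0.0183, which is < 0.025, so reject H₀.
There is evidence of a linear association between vehicle weight and fuel economy.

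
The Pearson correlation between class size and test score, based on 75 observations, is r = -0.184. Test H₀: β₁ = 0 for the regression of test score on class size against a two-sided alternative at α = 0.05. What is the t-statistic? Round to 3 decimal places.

t = -1.599

t = r·√(n − 2)/√(1 − r²) = -0.184·√73/√0.966144 = -1.599.
df = n − 2 = 73.
Two-sided p ≈ 0.1141, which is ≥ 0.05, so fail to reject H₀.
The data do not give significant evidence of a linear association between class size and test score.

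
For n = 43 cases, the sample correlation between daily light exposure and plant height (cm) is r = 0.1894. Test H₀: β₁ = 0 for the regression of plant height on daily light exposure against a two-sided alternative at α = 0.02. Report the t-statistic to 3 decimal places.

t = 1.235

t = r·√(n − 2)/√(1 − r²) = 0.1894·√41/√0.964128 = 1.235.
df = n − 2 = 41.
Two-sided p ≈ 0.2238, which is ≥ 0.02, so fail to reject H₀.
The data do not give significant evidence of a linear association between daily light exposure and plant height.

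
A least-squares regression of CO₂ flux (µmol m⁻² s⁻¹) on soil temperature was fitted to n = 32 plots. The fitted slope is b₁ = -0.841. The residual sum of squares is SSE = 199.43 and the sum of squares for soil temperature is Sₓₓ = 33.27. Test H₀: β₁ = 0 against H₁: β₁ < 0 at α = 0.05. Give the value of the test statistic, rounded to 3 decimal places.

t = -1.881

MSE = SSE/(n − 2) = 199.43/30 = 6.64767.
SE(b₁) = √(MSE/Sₓₓ) = √(6.64767/33.27) = 0.447001.
t = -0.841 / 0.447001 = -1.881.
df = n − 2 = 30.
One-sided p ≈ 0.0348, which is < 0.05, so reject H₀.
There is evidence that the true slope on soil temperature is negative.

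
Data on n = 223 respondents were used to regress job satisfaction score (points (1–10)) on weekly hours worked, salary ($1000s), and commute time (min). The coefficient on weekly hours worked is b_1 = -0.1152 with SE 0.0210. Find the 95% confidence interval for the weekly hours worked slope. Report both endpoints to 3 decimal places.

(-0.157, -0.074)

df = n − k − 1 = 223 − 3 − 1 = 219.
t* = t_{0.025, 219} = 1.970855.
Margin = t* × SE = 1.970855 × 0.0210 = 0.04139.
CI: -0.1152 ± 0.04139 → (-0.157, -0.074).
With 95% confidence, each one-unit increase in weekly hours worked is associated with a change of between -0.157 and -0.074 points (1–10) in job satisfaction score, holding the other predictors fixed.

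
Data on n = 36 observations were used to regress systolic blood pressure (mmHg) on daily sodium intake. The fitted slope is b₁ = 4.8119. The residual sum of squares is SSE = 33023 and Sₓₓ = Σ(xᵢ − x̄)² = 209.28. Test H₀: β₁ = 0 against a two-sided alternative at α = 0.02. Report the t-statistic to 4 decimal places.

MSE = SSE/(n − 2) = 33023/34 = 971.265.
SE(b₁) = √(MSE/Sₓₓ) = √(971.265/209.28) = 2.15429.
t = 4.8119 / 2.15429 = 2.2336.
df = n − 2 = 34.
Two-sided p ≈ 0.0322, which is ≥ 0.02, so fail to reject H₀.
The data do not give significant evidence of an association between daily sodium intake and systolic blood pressure.

t = 2.2336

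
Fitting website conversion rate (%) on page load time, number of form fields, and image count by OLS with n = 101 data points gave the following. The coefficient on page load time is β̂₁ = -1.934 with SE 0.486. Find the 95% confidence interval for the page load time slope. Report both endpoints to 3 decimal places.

df = n − k − 1 = 101 − 3 − 1 = 97.
t* = t_{0.025, 97} = 1.984723.
Margin = t* × SE = 1.984723 × 0.486 = 0.96458.
CI: -1.934 ± 0.96458 → (-2.899, -0.969).
With 95% confidence, each one-unit increase in page load time is associated with a change of between -2.899 and -0.969 % in website conversion rate, holding the other predictors fixed.

(-2.899, -0.969)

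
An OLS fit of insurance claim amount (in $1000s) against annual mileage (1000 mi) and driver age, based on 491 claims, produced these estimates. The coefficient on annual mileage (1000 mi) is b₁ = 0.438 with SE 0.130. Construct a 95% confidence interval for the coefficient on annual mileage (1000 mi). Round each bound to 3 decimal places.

(0.183, 0.693)

df = n − k − 1 = 491 − 2 − 1 = 488.
t* = t_{0.025, 488} = 1.964837.
Margin = t* × SE = 1.964837 × 0.130 = 0.25543.
CI: 0.438 ± 0.25543 → (0.183, 0.693).
With 95% confidence, each one-unit increase in annual mileage (1000 mi) is associated with a change of between 0.183 and 0.693 $1000s in insurance claim amount, holding the other predictors fixed.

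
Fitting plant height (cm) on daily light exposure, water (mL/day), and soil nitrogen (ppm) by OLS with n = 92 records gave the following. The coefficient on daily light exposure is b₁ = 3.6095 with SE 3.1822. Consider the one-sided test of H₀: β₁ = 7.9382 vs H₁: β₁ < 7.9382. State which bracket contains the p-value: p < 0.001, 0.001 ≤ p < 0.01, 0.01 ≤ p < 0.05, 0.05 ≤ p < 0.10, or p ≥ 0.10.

0.05 ≤ p < 0.10

t = (3.6095 − 7.9382) / 3.1822 = -1.360.
df = n − k − 1 = 92 − 3 − 1 = 88.
One-sided p = P(T_{88} < t) ≈ 0.0886.
So 0.05 ≤ p < 0.10.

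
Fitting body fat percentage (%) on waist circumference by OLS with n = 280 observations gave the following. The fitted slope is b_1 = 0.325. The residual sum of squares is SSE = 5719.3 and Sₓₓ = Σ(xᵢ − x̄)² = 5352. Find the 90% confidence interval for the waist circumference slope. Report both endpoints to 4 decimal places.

MSE = SSE/(n − 2) = 5719.3/278 = 20.573.
SE(b_1) = √(MSE/Sₓₓ) = √(20.573/5352) = 0.0619999.
df = n − 2 = 278.
t* = t_{0.05, 278} = 1.650353.
Margin = t* × SE = 1.650353 × 0.0619999 = 0.102322.
CI: 0.325 ± 0.102322 → (0.2227, 0.4273).
With 90% confidence, each one-unit increase in waist circumference is associated with a change of between 0.2227 and 0.4273 % in body fat percentage.

(0.2227, 0.4273)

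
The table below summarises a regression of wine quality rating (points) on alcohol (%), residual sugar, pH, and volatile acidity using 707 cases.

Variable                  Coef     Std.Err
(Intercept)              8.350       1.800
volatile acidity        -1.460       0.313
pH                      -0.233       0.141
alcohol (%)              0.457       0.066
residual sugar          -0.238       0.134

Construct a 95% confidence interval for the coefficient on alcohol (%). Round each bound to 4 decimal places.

(0.3274, 0.5866)

Read off: b = 0.457, SE = 0.066 for alcohol (%).
df = n − k − 1 = 707 − 4 − 1 = 702.
t* = t_{0.025, 702} = 1.963349.
Margin = t* × SE = 1.963349 × 0.066 = 0.129581.
CI: 0.457 ± 0.129581 → (0.3274, 0.5866).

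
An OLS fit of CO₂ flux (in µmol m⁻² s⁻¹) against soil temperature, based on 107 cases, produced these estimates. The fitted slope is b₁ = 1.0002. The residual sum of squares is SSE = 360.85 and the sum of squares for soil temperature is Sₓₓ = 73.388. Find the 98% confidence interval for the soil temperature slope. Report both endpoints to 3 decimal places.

(0.489, 1.511)

MSE = SSE/(n − 2) = 360.85/105 = 3.43667.
SE(b₁) = √(MSE/Sₓₓ) = √(3.43667/73.388) = 0.216399.
df = n − 2 = 105.
t* = t_{0.01, 105} = 2.362388.
Margin = t* × SE = 2.362388 × 0.216399 = 0.51122.
CI: 1.0002 ± 0.51122 → (0.489, 1.511).
With 98% confidence, each one-unit increase in soil temperature is associated with a change of between 0.489 and 1.511 µmol m⁻² s⁻¹ in CO₂ flux.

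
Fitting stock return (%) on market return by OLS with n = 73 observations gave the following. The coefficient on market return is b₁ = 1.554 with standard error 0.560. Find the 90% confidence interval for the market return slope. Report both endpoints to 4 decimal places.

df = n − 2 = 73 − 2 = 71.
t* = t_{0.05, 71} = 1.6666.
Margin = t* × SE = 1.6666 × 0.560 = 0.933296.
CI: 1.554 ± 0.933296 → (0.6207, 2.4873).
With 90% confidence, each one-unit increase in market return is associated with a change of between 0.6207 and 2.4873 % in stock return.

(0.6207, 2.4873)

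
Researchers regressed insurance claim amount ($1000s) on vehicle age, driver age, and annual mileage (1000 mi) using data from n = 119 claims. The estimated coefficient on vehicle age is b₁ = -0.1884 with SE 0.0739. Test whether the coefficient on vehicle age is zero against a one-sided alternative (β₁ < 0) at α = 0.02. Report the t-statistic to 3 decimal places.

t = -2.549

H₀: β₁ = 0 vs H₁: β₁ < 0.
t = (b₁ − β₁⁰)/SE = -0.1884 / 0.0739 = -2.549.
df = n − k − 1 = 119 − 3 − 1 = 115.
One-sided p ≈ 0.0061, which is < 0.02, so reject H₀.
There is evidence that the true slope on vehicle age is negative, holding the other predictors fixed.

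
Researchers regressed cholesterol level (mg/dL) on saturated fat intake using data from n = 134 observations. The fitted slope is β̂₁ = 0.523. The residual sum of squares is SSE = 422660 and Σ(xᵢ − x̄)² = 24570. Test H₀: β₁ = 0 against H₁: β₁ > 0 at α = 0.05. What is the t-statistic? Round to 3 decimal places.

t = 1.449

MSE = SSE/(n − 2) = 422660/132 = 3201.97.
SE(β̂₁) = √(MSE/Sₓₓ) = √(3201.97/24570) = 0.360999.
t = 0.523 / 0.360999 = 1.449.
df = n − 2 = 132.
One-sided p ≈ 0.0749, which is ≥ 0.05, so fail to reject H₀.
The data do not give significant evidence that the true slope on saturated fat intake is positive.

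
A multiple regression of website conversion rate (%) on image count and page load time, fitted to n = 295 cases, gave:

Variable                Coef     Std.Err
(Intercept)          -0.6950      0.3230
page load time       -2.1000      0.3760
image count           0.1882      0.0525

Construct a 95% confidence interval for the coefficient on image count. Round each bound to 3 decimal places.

(0.085, 0.292)

Read off: b = 0.1882, SE = 0.0525 for image count.
df = n − k − 1 = 295 − 2 − 1 = 292.
t* = t_{0.025, 292} = 1.968121.
Margin = t* × SE = 1.968121 × 0.0525 = 0.10333.
CI: 0.1882 ± 0.10333 → (0.085, 0.292).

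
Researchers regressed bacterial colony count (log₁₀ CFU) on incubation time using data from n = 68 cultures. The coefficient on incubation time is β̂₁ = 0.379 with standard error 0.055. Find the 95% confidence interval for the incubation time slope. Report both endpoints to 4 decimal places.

df = n − 2 = 68 − 2 = 66.
t* = t_{0.025, 66} = 1.996564.
Margin = t* × SE = 1.996564 × 0.055 = 0.109811.
CI: 0.379 ± 0.109811 → (0.2692, 0.4888).
With 95% confidence, each one-unit increase in incubation time is associated with a change of between 0.2692 and 0.4888 log₁₀ CFU in bacterial colony count.

(0.2692, 0.4888)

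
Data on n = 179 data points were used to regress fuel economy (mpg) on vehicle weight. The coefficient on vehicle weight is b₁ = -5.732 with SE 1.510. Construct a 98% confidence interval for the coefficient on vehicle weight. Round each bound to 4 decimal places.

df = n − 2 = 179 − 2 = 177.
t* = t_{0.01, 177} = 2.3476.
Margin = t* × SE = 2.3476 × 1.510 = 3.544876.
CI: -5.732 ± 3.544876 → (-9.2769, -2.1871).
With 98% confidence, each one-unit increase in vehicle weight is associated with a change of between -9.2769 and -2.1871 mpg in fuel economy.

(-9.2769, -2.1871)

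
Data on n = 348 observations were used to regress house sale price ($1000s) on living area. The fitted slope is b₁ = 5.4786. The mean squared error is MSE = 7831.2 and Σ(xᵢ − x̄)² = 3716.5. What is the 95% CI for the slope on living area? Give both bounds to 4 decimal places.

(2.6235, 8.3337)

SE(b₁) = √(MSE/Sₓₓ) = √(7831.2/3716.5) = 1.4516.
df = n − 2 = 346.
t* = t_{0.025, 346} = 1.966844.
Margin = t* × SE = 1.966844 × 1.4516 = 2.855071.
CI: 5.4786 ± 2.855071 → (2.6235, 8.3337).
With 95% confidence, each one-unit increase in living area is associated with a change of between 2.6235 and 8.3337 $1000s in house sale price.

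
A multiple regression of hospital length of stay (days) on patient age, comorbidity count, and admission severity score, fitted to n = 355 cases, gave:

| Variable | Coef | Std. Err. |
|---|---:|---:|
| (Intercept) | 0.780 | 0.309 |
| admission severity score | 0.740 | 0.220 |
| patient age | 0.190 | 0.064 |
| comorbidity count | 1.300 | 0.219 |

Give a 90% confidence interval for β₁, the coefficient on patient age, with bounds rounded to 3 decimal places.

(0.084, 0.296)

Read off: b = 0.190, SE = 0.064 for patient age.
df = n − k − 1 = 355 − 3 − 1 = 351.
t* = t_{0.05, 351} = 1.649206.
Margin = t* × SE = 1.649206 × 0.064 = 0.10555.
CI: 0.190 ± 0.10555 → (0.084, 0.296).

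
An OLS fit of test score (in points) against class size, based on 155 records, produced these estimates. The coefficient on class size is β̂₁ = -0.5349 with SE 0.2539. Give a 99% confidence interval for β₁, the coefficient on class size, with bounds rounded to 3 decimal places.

df = n − 2 = 155 − 2 = 153.
t* = t_{0.005, 153} = 2.608344.
Margin = t* × SE = 2.608344 × 0.2539 = 0.66226.
CI: -0.5349 ± 0.66226 → (-1.197, 0.127).
With 99% confidence, each one-unit increase in class size is associated with a change of between -1.197 and 0.127 points in test score.

(-1.197, 0.127)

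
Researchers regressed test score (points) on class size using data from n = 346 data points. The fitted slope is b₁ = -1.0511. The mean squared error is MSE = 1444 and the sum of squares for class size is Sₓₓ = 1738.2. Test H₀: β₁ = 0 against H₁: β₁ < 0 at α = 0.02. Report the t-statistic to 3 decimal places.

SE(b₁) = √(MSE/Sₓₓ) = √(1444/1738.2) = 0.911452.
t = -1.0511 / 0.911452 = -1.153.
df = n − 2 = 344.
One-sided p ≈ 0.1248, which is ≥ 0.02, so fail to reject H₀.
The data do not give significant evidence that the true slope on class size is negative.

t = -1.153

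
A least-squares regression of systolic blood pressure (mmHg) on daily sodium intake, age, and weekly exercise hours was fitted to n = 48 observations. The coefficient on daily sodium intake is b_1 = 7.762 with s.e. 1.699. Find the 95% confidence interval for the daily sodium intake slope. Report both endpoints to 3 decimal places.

(4.338, 11.186)

df = n − k − 1 = 48 − 3 − 1 = 44.
t* = t_{0.025, 44} = 2.015368.
Margin = t* × SE = 2.015368 × 1.699 = 3.42411.
CI: 7.762 ± 3.42411 → (4.338, 11.186).
With 95% confidence, each one-unit increase in daily sodium intake is associated with a change of between 4.338 and 11.186 mmHg in systolic blood pressure, holding the other predictors fixed.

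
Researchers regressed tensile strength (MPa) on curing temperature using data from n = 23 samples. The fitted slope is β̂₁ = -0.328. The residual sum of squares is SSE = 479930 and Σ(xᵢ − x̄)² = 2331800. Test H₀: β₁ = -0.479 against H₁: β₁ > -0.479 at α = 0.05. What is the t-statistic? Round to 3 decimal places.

MSE = SSE/(n − 2) = 479930/21 = 22853.8.
SE(β̂₁) = √(MSE/Sₓₓ) = √(22853.8/2331800) = 0.0989996.
t = (-0.328 − (-0.479)) / 0.0989996 = 1.525.
df = n − 2 = 21.
One-sided p ≈ 0.0711, which is ≥ 0.05, so fail to reject H₀.
The data do not give significant evidence that the true slope on curing temperature exceeds -0.479 MPa per unit.

t = 1.525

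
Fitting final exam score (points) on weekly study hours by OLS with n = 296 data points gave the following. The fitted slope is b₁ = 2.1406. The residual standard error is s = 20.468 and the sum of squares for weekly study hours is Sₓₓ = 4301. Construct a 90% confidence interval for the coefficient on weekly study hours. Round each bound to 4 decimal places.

SE(b₁) = s/√Sₓₓ = 20.468/√4301 = 0.312098.
df = n − 2 = 294.
t* = t_{0.05, 294} = 1.650053.
Margin = t* × SE = 1.650053 × 0.312098 = 0.514978.
CI: 2.1406 ± 0.514978 → (1.6256, 2.6556).
With 90% confidence, each one-unit increase in weekly study hours is associated with a change of between 1.6256 and 2.6556 points in final exam score.

(1.6256, 2.6556)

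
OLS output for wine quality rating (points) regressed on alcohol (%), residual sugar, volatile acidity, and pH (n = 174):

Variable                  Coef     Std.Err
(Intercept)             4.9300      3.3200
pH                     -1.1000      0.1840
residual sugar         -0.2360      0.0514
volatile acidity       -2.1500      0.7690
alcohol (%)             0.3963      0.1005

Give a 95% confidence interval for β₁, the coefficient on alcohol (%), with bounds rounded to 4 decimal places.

(0.1979, 0.5947)

Read off: b = 0.3963, SE = 0.1005 for alcohol (%).
df = n − k − 1 = 174 − 4 − 1 = 169.
t* = t_{0.025, 169} = 1.9741.
Margin = t* × SE = 1.9741 × 0.1005 = 0.198397.
CI: 0.3963 ± 0.198397 → (0.1979, 0.5947).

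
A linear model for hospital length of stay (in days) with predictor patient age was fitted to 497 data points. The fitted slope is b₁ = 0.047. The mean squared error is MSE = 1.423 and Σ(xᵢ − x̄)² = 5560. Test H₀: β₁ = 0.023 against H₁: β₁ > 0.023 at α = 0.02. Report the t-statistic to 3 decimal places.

SE(b₁) = √(MSE/Sₓₓ) = √(1.423/5560) = 0.015998.
t = (0.047 − 0.023) / 0.015998 = 1.500.
df = n − 2 = 495.
One-sided p ≈ 0.0671, which is ≥ 0.02, so fail to reject H₀.
The data do not give significant evidence that the true slope on patient age exceeds 0.023 days per unit.

t = 1.500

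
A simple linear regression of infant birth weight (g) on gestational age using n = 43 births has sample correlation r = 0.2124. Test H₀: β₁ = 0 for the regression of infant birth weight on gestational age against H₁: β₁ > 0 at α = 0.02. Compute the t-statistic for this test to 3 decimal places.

t = 1.392

t = r·√(n − 2)/√(1 − r²) = 0.2124·√41/√0.954886 = 1.392.
df = n − 2 = 41.
One-sided p ≈ 0.0857, which is ≥ 0.02, so fail to reject H₀.
The data do not give significant evidence of a linear association between gestational age and infant birth weight.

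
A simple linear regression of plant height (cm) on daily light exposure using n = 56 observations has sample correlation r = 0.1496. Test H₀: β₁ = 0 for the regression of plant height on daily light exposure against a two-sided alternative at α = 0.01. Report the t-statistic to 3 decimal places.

t = 1.112

t = r·√(n − 2)/√(1 − r²) = 0.1496·√54/√0.97762 = 1.112.
df = n − 2 = 54.
Two-sided p ≈ 0.2711, which is ≥ 0.01, so fail to reject H₀.
The data do not give significant evidence of a linear association between daily light exposure and plant height.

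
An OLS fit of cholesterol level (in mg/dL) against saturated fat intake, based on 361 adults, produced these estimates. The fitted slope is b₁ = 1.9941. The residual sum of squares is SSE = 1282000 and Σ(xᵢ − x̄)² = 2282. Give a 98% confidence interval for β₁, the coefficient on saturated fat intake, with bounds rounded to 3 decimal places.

MSE = SSE/(n − 2) = 1282000/359 = 3571.03.
SE(b₁) = √(MSE/Sₓₓ) = √(3571.03/2282) = 1.25095.
df = n − 2 = 359.
t* = t_{0.01, 359} = 2.33678.
Margin = t* × SE = 2.33678 × 1.25095 = 2.92319.
CI: 1.9941 ± 2.92319 → (-0.929, 4.917).
With 98% confidence, each one-unit increase in saturated fat intake is associated with a change of between -0.929 and 4.917 mg/dL in cholesterol level.

(-0.929, 4.917)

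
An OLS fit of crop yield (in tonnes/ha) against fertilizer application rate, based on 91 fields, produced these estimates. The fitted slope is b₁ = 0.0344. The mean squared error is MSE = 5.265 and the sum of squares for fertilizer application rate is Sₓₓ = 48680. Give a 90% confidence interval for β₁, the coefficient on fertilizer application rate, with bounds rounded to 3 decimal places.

SE(b₁) = √(MSE/Sₓₓ) = √(5.265/48680) = 0.0103998.
df = n − 2 = 89.
t* = t_{0.05, 89} = 1.662155.
Margin = t* × SE = 1.662155 × 0.0103998 = 0.01729.
CI: 0.0344 ± 0.01729 → (0.017, 0.052).
With 90% confidence, each one-unit increase in fertilizer application rate is associated with a change of between 0.017 and 0.052 tonnes/ha in crop yield.

(0.017, 0.052)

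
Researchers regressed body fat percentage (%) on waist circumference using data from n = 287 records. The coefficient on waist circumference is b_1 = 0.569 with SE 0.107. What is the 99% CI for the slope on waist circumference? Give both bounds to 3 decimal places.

(0.292, 0.846)

df = n − 2 = 287 − 2 = 285.
t* = t_{0.005, 285} = 2.59319.
Margin = t* × SE = 2.59319 × 0.107 = 0.27747.
CI: 0.569 ± 0.27747 → (0.292, 0.846).
With 99% confidence, each one-unit increase in waist circumference is associated with a change of between 0.292 and 0.846 % in body fat percentage.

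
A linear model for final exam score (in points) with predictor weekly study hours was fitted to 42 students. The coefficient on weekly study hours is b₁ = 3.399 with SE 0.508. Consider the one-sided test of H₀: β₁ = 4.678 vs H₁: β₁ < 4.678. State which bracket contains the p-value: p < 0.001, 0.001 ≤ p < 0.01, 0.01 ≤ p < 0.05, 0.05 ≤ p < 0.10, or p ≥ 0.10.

t = (3.399 − 4.678) / 0.508 = -2.518.
df = n − 2 = 42 − 2 = 40.
One-sided p = P(T_{40} < t) ≈ 0.0080.
So 0.001 ≤ p < 0.01.

0.001 ≤ p < 0.01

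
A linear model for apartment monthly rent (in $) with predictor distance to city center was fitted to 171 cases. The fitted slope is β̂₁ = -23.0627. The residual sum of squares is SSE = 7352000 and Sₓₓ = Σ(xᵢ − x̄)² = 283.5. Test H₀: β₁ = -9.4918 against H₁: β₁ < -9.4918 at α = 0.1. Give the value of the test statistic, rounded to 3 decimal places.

t = -1.096

MSE = SSE/(n − 2) = 7352000/169 = 43503.
SE(β̂₁) = √(MSE/Sₓₓ) = √(43503/283.5) = 12.3875.
t = (-23.0627 − (-9.4918)) / 12.3875 = -1.096.
df = n − 2 = 169.
One-sided p ≈ 0.1374, which is ≥ 0.1, so fail to reject H₀.
The data do not give significant evidence that the true slope on distance to city center is below -9.4918 $ per unit.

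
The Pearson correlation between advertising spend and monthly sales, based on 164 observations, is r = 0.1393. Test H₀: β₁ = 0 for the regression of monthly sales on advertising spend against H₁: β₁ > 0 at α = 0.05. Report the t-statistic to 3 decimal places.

t = 1.790

t = r·√(n − 2)/√(1 − r²) = 0.1393·√162/√0.980596 = 1.790.
df = n − 2 = 162.
One-sided p ≈ 0.0376, which is < 0.05, so reject H₀.
There is evidence of a linear association between advertising spend and monthly sales.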